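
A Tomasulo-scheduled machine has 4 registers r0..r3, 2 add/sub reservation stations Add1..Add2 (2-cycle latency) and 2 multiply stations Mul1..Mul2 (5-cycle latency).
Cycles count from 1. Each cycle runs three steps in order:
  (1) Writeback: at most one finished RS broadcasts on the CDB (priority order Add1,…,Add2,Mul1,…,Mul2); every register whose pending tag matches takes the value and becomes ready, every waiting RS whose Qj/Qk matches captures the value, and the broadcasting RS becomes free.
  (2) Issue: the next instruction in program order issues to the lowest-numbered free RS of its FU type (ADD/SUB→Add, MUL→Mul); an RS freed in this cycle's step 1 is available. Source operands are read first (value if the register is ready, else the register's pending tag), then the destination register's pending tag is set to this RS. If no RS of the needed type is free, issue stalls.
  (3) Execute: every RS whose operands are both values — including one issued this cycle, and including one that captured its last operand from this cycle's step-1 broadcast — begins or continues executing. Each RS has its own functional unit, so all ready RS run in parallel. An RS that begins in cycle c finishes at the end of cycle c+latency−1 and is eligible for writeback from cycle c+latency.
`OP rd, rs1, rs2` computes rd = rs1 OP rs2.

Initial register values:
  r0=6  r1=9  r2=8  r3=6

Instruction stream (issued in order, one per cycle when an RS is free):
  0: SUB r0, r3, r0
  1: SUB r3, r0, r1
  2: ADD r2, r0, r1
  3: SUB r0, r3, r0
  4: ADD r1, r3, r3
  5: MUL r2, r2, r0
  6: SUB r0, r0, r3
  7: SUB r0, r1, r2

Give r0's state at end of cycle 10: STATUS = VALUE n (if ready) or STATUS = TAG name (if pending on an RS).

  c1: issue SUB r0<-Add1  regs: r0:Add1,r1:9,r2:8,r3:6
  c2: issue SUB r3<-Add2  regs: r0:Add1,r1:9,r2:8,r3:Add2
  c3: CDB Add1=0; issue ADD r2<-Add1  regs: r0:0,r1:9,r2:Add1,r3:Add2
  c4: stall  regs: r0:0,r1:9,r2:Add1,r3:Add2
  c5: CDB Add1=9; issue SUB r0<-Add1  regs: r0:Add1,r1:9,r2:9,r3:Add2
  c6: CDB Add2=-9; issue ADD r1<-Add2  regs: r0:Add1,r1:Add2,r2:9,r3:-9
  c7: issue MUL r2<-Mul1  regs: r0:Add1,r1:Add2,r2:Mul1,r3:-9
  c8: CDB Add1=-9; issue SUB r0<-Add1  regs: r0:Add1,r1:Add2,r2:Mul1,r3:-9
  c9: CDB Add2=-18; issue SUB r0<-Add2  regs: r0:Add2,r1:-18,r2:Mul1,r3:-9
  c10: CDB Add1=0  regs: r0:Add2,r1:-18,r2:Mul1,r3:-9

STATUS = TAG Add2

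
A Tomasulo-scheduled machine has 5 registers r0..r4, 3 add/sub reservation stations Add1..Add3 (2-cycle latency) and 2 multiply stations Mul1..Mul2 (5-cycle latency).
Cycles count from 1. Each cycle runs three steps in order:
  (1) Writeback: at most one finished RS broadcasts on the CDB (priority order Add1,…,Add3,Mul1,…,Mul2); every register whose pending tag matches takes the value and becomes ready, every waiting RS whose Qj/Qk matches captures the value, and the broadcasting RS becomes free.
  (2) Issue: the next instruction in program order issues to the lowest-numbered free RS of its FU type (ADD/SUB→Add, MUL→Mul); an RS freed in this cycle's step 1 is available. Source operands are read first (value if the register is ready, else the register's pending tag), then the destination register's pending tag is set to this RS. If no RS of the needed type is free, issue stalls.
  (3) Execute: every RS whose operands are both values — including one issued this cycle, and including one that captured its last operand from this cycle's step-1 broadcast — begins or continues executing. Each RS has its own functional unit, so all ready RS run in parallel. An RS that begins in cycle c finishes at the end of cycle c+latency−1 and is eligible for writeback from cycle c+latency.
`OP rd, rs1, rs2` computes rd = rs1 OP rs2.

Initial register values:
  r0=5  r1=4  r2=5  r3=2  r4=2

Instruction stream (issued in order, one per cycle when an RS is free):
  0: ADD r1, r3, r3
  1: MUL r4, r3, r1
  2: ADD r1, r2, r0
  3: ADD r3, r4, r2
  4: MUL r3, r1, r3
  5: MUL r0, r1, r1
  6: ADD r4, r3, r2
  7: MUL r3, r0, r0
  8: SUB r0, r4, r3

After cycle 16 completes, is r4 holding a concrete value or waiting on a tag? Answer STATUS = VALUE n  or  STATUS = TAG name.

c1: issue ADD r1<-Add1 | r0:5,r1:Add1,r2:5,r3:2,r4:2
c2: issue MUL r4<-Mul1 | r0:5,r1:Add1,r2:5,r3:2,r4:Mul1
c3: CDB Add1=4; issue ADD r1<-Add1 | r0:5,r1:Add1,r2:5,r3:2,r4:Mul1
c4: issue ADD r3<-Add2 | r0:5,r1:Add1,r2:5,r3:Add2,r4:Mul1
c5: CDB Add1=10; issue MUL r3<-Mul2 | r0:5,r1:10,r2:5,r3:Mul2,r4:Mul1
c6: stall | r0:5,r1:10,r2:5,r3:Mul2,r4:Mul1
c7: stall | r0:5,r1:10,r2:5,r3:Mul2,r4:Mul1
c8: CDB Mul1=8; issue MUL r0<-Mul1 | r0:Mul1,r1:10,r2:5,r3:Mul2,r4:8
c9: issue ADD r4<-Add1 | r0:Mul1,r1:10,r2:5,r3:Mul2,r4:Add1
c10: CDB Add2=13; stall | r0:Mul1,r1:10,r2:5,r3:Mul2,r4:Add1
c11: stall | r0:Mul1,r1:10,r2:5,r3:Mul2,r4:Add1
c12: stall | r0:Mul1,r1:10,r2:5,r3:Mul2,r4:Add1
c13: CDB Mul1=100; issue MUL r3<-Mul1 | r0:100,r1:10,r2:5,r3:Mul1,r4:Add1
c14: issue SUB r0<-Add2 | r0:Add2,r1:10,r2:5,r3:Mul1,r4:Add1
c15: CDB Mul2=130 | r0:Add2,r1:10,r2:5,r3:Mul1,r4:Add1
c16: - | r0:Add2,r1:10,r2:5,r3:Mul1,r4:Add1

STATUS = TAG Add1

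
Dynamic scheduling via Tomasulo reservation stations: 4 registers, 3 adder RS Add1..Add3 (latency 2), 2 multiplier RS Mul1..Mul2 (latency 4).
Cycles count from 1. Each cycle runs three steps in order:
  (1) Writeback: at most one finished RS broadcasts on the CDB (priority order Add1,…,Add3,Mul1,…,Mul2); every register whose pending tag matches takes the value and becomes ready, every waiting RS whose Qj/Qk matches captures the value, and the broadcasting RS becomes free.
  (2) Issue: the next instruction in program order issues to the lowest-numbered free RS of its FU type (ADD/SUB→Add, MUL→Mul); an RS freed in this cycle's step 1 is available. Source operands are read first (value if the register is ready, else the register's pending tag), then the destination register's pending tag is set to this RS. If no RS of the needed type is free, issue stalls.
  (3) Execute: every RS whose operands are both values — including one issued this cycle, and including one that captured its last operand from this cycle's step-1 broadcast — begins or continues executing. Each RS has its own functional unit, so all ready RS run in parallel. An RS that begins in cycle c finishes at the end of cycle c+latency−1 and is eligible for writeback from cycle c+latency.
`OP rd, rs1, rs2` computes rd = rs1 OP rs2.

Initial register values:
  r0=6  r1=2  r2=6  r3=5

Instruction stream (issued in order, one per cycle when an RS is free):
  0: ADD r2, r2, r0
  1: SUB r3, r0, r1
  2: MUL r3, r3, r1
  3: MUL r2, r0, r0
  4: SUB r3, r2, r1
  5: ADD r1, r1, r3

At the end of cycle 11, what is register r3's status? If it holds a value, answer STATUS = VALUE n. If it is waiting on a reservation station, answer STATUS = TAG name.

  c1: issue ADD r2<-Add1  regs: r0:6,r1:2,r2:Add1,r3:5
  c2: issue SUB r3<-Add2  regs: r0:6,r1:2,r2:Add1,r3:Add2
  c3: CDB Add1=12; issue MUL r3<-Mul1  regs: r0:6,r1:2,r2:12,r3:Mul1
  c4: CDB Add2=4; issue MUL r2<-Mul2  regs: r0:6,r1:2,r2:Mul2,r3:Mul1
  c5: issue SUB r3<-Add1  regs: r0:6,r1:2,r2:Mul2,r3:Add1
  c6: issue ADD r1<-Add2  regs: r0:6,r1:Add2,r2:Mul2,r3:Add1
  c7: -  regs: r0:6,r1:Add2,r2:Mul2,r3:Add1
  c8: CDB Mul1=8  regs: r0:6,r1:Add2,r2:Mul2,r3:Add1
  c9: CDB Mul2=36  regs: r0:6,r1:Add2,r2:36,r3:Add1
  c10: -  regs: r0:6,r1:Add2,r2:36,r3:Add1
  c11: CDB Add1=34  regs: r0:6,r1:Add2,r2:36,r3:34

STATUS = VALUE 34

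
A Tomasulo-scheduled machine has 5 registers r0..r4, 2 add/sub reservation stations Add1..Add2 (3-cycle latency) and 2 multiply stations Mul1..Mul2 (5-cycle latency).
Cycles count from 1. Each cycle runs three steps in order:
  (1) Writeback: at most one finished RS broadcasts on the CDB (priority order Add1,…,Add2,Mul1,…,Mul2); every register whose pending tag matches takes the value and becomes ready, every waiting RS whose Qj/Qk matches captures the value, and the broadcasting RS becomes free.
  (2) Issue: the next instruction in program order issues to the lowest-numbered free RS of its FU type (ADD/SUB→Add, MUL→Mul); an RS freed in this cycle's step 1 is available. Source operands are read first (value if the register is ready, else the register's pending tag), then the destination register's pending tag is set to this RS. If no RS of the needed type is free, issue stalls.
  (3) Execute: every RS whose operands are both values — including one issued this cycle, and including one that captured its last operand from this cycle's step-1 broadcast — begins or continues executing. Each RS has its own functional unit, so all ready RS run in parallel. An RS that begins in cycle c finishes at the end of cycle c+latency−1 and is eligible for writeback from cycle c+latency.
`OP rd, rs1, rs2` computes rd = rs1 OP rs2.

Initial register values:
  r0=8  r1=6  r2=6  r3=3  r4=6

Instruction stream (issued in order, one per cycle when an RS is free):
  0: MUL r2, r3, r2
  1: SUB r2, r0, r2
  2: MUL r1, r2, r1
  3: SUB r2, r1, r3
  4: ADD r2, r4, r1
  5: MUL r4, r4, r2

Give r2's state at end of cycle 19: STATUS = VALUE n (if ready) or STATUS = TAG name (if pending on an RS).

  c1: issue MUL r2<-Mul1  regs: r0:8,r1:6,r2:Mul1,r3:3,r4:6
  c2: issue SUB r2<-Add1  regs: r0:8,r1:6,r2:Add1,r3:3,r4:6
  c3: issue MUL r1<-Mul2  regs: r0:8,r1:Mul2,r2:Add1,r3:3,r4:6
  c4: issue SUB r2<-Add2  regs: r0:8,r1:Mul2,r2:Add2,r3:3,r4:6
  c5: stall  regs: r0:8,r1:Mul2,r2:Add2,r3:3,r4:6
  c6: CDB Mul1=18; stall  regs: r0:8,r1:Mul2,r2:Add2,r3:3,r4:6
  c7: stall  regs: r0:8,r1:Mul2,r2:Add2,r3:3,r4:6
  c8: stall  regs: r0:8,r1:Mul2,r2:Add2,r3:3,r4:6
  c9: CDB Add1=-10; issue ADD r2<-Add1  regs: r0:8,r1:Mul2,r2:Add1,r3:3,r4:6
  c10: issue MUL r4<-Mul1  regs: r0:8,r1:Mul2,r2:Add1,r3:3,r4:Mul1
  c11: -  regs: r0:8,r1:Mul2,r2:Add1,r3:3,r4:Mul1
  c12: -  regs: r0:8,r1:Mul2,r2:Add1,r3:3,r4:Mul1
  c13: -  regs: r0:8,r1:Mul2,r2:Add1,r3:3,r4:Mul1
  c14: CDB Mul2=-60  regs: r0:8,r1:-60,r2:Add1,r3:3,r4:Mul1
  c15: -  regs: r0:8,r1:-60,r2:Add1,r3:3,r4:Mul1
  c16: -  regs: r0:8,r1:-60,r2:Add1,r3:3,r4:Mul1
  c17: CDB Add1=-54  regs: r0:8,r1:-60,r2:-54,r3:3,r4:Mul1
  c18: CDB Add2=-63  regs: r0:8,r1:-60,r2:-54,r3:3,r4:Mul1
  c19: -  regs: r0:8,r1:-60,r2:-54,r3:3,r4:Mul1

STATUS = VALUE -54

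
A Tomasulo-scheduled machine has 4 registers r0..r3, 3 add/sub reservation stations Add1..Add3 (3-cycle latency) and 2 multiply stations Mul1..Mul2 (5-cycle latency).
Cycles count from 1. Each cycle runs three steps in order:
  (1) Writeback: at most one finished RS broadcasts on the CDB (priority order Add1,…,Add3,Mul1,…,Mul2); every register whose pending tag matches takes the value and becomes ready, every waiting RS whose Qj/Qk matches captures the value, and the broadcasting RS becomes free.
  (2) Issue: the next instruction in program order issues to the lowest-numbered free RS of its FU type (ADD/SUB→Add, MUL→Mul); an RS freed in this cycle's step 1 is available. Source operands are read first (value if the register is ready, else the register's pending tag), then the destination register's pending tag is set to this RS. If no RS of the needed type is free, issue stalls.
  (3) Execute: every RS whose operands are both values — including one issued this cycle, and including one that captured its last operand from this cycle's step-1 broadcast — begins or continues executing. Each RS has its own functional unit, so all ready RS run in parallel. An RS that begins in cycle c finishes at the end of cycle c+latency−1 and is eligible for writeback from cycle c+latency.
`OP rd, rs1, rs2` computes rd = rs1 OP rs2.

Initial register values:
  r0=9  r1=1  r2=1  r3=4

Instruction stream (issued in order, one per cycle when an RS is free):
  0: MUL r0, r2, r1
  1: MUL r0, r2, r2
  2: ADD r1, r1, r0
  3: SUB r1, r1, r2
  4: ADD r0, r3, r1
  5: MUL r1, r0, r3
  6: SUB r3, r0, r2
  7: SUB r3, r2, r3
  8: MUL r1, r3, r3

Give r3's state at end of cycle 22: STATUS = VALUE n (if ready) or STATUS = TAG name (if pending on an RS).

STATUS = VALUE -3

c1: issue MUL r0<-Mul1 | r0:Mul1,r1:1,r2:1,r3:4
c2: issue MUL r0<-Mul2 | r0:Mul2,r1:1,r2:1,r3:4
c3: issue ADD r1<-Add1 | r0:Mul2,r1:Add1,r2:1,r3:4
c4: issue SUB r1<-Add2 | r0:Mul2,r1:Add2,r2:1,r3:4
c5: issue ADD r0<-Add3 | r0:Add3,r1:Add2,r2:1,r3:4
c6: CDB Mul1=1; issue MUL r1<-Mul1 | r0:Add3,r1:Mul1,r2:1,r3:4
c7: CDB Mul2=1; stall | r0:Add3,r1:Mul1,r2:1,r3:4
c8: stall | r0:Add3,r1:Mul1,r2:1,r3:4
c9: stall | r0:Add3,r1:Mul1,r2:1,r3:4
c10: CDB Add1=2; issue SUB r3<-Add1 | r0:Add3,r1:Mul1,r2:1,r3:Add1
c11: stall | r0:Add3,r1:Mul1,r2:1,r3:Add1
c12: stall | r0:Add3,r1:Mul1,r2:1,r3:Add1
c13: CDB Add2=1; issue SUB r3<-Add2 | r0:Add3,r1:Mul1,r2:1,r3:Add2
c14: issue MUL r1<-Mul2 | r0:Add3,r1:Mul2,r2:1,r3:Add2
c15: - | r0:Add3,r1:Mul2,r2:1,r3:Add2
c16: CDB Add3=5 | r0:5,r1:Mul2,r2:1,r3:Add2
c17: - | r0:5,r1:Mul2,r2:1,r3:Add2
c18: - | r0:5,r1:Mul2,r2:1,r3:Add2
c19: CDB Add1=4 | r0:5,r1:Mul2,r2:1,r3:Add2
c20: - | r0:5,r1:Mul2,r2:1,r3:Add2
c21: CDB Mul1=20 | r0:5,r1:Mul2,r2:1,r3:Add2
c22: CDB Add2=-3 | r0:5,r1:Mul2,r2:1,r3:-3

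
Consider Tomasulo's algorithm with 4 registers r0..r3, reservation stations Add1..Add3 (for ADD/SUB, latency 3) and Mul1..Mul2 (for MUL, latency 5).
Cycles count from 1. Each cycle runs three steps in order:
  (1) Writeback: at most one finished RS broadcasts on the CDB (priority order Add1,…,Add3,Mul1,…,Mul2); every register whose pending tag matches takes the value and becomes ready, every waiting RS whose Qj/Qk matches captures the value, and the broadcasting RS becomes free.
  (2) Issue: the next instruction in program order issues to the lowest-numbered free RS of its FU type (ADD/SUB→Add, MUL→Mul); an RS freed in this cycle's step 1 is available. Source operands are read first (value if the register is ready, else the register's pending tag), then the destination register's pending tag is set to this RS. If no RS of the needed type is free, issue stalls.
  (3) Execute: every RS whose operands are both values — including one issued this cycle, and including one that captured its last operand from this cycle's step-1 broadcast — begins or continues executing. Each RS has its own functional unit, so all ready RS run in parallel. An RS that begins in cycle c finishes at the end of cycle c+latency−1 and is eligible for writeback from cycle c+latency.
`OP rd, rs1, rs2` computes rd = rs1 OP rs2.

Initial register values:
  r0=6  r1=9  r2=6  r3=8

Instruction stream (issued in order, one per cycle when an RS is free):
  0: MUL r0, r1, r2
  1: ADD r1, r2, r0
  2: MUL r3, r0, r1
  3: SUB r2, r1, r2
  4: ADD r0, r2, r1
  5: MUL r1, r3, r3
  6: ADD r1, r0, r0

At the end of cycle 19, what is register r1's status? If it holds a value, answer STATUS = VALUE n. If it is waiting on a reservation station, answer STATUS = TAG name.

STATUS = VALUE 228

  c1: issue MUL r0<-Mul1  regs: r0:Mul1,r1:9,r2:6,r3:8
  c2: issue ADD r1<-Add1  regs: r0:Mul1,r1:Add1,r2:6,r3:8
  c3: issue MUL r3<-Mul2  regs: r0:Mul1,r1:Add1,r2:6,r3:Mul2
  c4: issue SUB r2<-Add2  regs: r0:Mul1,r1:Add1,r2:Add2,r3:Mul2
  c5: issue ADD r0<-Add3  regs: r0:Add3,r1:Add1,r2:Add2,r3:Mul2
  c6: CDB Mul1=54; issue MUL r1<-Mul1  regs: r0:Add3,r1:Mul1,r2:Add2,r3:Mul2
  c7: stall  regs: r0:Add3,r1:Mul1,r2:Add2,r3:Mul2
  c8: stall  regs: r0:Add3,r1:Mul1,r2:Add2,r3:Mul2
  c9: CDB Add1=60; issue ADD r1<-Add1  regs: r0:Add3,r1:Add1,r2:Add2,r3:Mul2
  c10: -  regs: r0:Add3,r1:Add1,r2:Add2,r3:Mul2
  c11: -  regs: r0:Add3,r1:Add1,r2:Add2,r3:Mul2
  c12: CDB Add2=54  regs: r0:Add3,r1:Add1,r2:54,r3:Mul2
  c13: -  regs: r0:Add3,r1:Add1,r2:54,r3:Mul2
  c14: CDB Mul2=3240  regs: r0:Add3,r1:Add1,r2:54,r3:3240
  c15: CDB Add3=114  regs: r0:114,r1:Add1,r2:54,r3:3240
  c16: -  regs: r0:114,r1:Add1,r2:54,r3:3240
  c17: -  regs: r0:114,r1:Add1,r2:54,r3:3240
  c18: CDB Add1=228  regs: r0:114,r1:228,r2:54,r3:3240
  c19: CDB Mul1=10497600  regs: r0:114,r1:228,r2:54,r3:3240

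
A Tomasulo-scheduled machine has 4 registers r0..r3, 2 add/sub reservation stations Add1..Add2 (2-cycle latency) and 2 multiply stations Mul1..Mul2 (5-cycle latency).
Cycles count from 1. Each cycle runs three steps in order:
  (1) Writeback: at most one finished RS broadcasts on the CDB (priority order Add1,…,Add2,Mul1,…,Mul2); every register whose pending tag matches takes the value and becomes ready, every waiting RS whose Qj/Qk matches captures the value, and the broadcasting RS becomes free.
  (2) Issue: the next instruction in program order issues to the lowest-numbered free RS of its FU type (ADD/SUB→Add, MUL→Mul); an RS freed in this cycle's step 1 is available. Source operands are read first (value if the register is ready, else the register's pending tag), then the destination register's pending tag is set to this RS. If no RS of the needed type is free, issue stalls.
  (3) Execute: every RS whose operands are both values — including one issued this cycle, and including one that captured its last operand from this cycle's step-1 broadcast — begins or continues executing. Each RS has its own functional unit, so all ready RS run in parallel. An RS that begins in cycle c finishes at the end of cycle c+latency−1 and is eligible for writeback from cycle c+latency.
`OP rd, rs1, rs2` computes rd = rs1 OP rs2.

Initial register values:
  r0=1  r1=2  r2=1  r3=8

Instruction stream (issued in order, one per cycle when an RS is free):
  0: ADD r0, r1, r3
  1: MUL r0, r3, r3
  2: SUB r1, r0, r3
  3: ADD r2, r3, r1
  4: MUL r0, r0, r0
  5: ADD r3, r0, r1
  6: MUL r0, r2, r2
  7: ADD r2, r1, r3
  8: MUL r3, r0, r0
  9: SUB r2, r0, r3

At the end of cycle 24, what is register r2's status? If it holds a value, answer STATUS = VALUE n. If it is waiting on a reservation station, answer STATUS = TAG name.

STATUS = VALUE -16773120

cycle 1: issue ADD r0<-Add1 // r0:Add1,r1:2,r2:1,r3:8
cycle 2: issue MUL r0<-Mul1 // r0:Mul1,r1:2,r2:1,r3:8
cycle 3: CDB Add1=10; issue SUB r1<-Add1 // r0:Mul1,r1:Add1,r2:1,r3:8
cycle 4: issue ADD r2<-Add2 // r0:Mul1,r1:Add1,r2:Add2,r3:8
cycle 5: issue MUL r0<-Mul2 // r0:Mul2,r1:Add1,r2:Add2,r3:8
cycle 6: stall // r0:Mul2,r1:Add1,r2:Add2,r3:8
cycle 7: CDB Mul1=64; stall // r0:Mul2,r1:Add1,r2:Add2,r3:8
cycle 8: stall // r0:Mul2,r1:Add1,r2:Add2,r3:8
cycle 9: CDB Add1=56; issue ADD r3<-Add1 // r0:Mul2,r1:56,r2:Add2,r3:Add1
cycle 10: issue MUL r0<-Mul1 // r0:Mul1,r1:56,r2:Add2,r3:Add1
cycle 11: CDB Add2=64; issue ADD r2<-Add2 // r0:Mul1,r1:56,r2:Add2,r3:Add1
cycle 12: CDB Mul2=4096; issue MUL r3<-Mul2 // r0:Mul1,r1:56,r2:Add2,r3:Mul2
cycle 13: stall // r0:Mul1,r1:56,r2:Add2,r3:Mul2
cycle 14: CDB Add1=4152; issue SUB r2<-Add1 // r0:Mul1,r1:56,r2:Add1,r3:Mul2
cycle 15: - // r0:Mul1,r1:56,r2:Add1,r3:Mul2
cycle 16: CDB Add2=4208 // r0:Mul1,r1:56,r2:Add1,r3:Mul2
cycle 17: CDB Mul1=4096 // r0:4096,r1:56,r2:Add1,r3:Mul2
cycle 18: - // r0:4096,r1:56,r2:Add1,r3:Mul2
cycle 19: - // r0:4096,r1:56,r2:Add1,r3:Mul2
cycle 20: - // r0:4096,r1:56,r2:Add1,r3:Mul2
cycle 21: - // r0:4096,r1:56,r2:Add1,r3:Mul2
cycle 22: CDB Mul2=16777216 // r0:4096,r1:56,r2:Add1,r3:16777216
cycle 23: - // r0:4096,r1:56,r2:Add1,r3:16777216
cycle 24: CDB Add1=-16773120 // r0:4096,r1:56,r2:-16773120,r3:16777216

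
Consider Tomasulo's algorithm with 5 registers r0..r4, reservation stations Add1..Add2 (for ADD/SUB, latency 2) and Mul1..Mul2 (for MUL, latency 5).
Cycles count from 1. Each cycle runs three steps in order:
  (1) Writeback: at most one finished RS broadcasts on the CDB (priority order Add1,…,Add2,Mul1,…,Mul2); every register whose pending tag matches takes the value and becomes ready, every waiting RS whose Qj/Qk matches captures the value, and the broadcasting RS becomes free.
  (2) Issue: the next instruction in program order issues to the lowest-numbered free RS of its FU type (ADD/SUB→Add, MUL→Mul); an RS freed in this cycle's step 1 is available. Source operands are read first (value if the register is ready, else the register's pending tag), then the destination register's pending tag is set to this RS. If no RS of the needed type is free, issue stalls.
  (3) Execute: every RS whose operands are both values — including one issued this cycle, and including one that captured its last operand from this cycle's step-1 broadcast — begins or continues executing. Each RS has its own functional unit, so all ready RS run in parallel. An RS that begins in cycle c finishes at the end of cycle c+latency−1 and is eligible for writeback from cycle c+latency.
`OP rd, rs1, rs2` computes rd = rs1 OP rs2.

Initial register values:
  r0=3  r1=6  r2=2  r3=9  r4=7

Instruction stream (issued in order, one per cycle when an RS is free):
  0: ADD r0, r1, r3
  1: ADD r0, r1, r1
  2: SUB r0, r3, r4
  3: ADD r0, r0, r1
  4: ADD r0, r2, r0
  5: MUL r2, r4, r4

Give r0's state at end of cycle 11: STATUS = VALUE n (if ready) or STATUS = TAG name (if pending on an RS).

cycle 1: issue ADD r0<-Add1 // r0:Add1,r1:6,r2:2,r3:9,r4:7
cycle 2: issue ADD r0<-Add2 // r0:Add2,r1:6,r2:2,r3:9,r4:7
cycle 3: CDB Add1=15; issue SUB r0<-Add1 // r0:Add1,r1:6,r2:2,r3:9,r4:7
cycle 4: CDB Add2=12; issue ADD r0<-Add2 // r0:Add2,r1:6,r2:2,r3:9,r4:7
cycle 5: CDB Add1=2; issue ADD r0<-Add1 // r0:Add1,r1:6,r2:2,r3:9,r4:7
cycle 6: issue MUL r2<-Mul1 // r0:Add1,r1:6,r2:Mul1,r3:9,r4:7
cycle 7: CDB Add2=8 // r0:Add1,r1:6,r2:Mul1,r3:9,r4:7
cycle 8: - // r0:Add1,r1:6,r2:Mul1,r3:9,r4:7
cycle 9: CDB Add1=10 // r0:10,r1:6,r2:Mul1,r3:9,r4:7
cycle 10: - // r0:10,r1:6,r2:Mul1,r3:9,r4:7
cycle 11: CDB Mul1=49 // r0:10,r1:6,r2:49,r3:9,r4:7

STATUS = VALUE 10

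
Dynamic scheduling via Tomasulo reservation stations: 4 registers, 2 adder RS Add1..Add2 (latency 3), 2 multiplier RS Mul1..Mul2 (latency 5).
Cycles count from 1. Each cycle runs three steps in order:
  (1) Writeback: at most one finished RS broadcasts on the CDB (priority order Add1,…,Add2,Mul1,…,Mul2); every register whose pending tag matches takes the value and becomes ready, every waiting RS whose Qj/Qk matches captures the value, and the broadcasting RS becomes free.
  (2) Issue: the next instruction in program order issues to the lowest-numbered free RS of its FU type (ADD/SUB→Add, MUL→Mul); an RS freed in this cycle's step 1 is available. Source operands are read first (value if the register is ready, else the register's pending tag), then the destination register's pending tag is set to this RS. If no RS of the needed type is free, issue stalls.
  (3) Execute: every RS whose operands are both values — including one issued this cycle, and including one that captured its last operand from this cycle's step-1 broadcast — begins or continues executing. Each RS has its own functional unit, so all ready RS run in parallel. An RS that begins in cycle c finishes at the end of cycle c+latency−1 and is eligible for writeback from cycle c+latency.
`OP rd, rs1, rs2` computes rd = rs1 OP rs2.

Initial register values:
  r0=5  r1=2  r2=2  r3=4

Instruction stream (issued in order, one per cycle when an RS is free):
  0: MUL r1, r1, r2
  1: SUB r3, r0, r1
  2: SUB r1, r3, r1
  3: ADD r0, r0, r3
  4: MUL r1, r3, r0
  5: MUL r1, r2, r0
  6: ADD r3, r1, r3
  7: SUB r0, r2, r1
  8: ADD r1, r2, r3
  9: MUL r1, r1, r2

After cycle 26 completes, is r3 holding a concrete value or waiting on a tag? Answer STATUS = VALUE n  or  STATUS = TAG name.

STATUS = VALUE 13

  c1: issue MUL r1<-Mul1  regs: r0:5,r1:Mul1,r2:2,r3:4
  c2: issue SUB r3<-Add1  regs: r0:5,r1:Mul1,r2:2,r3:Add1
  c3: issue SUB r1<-Add2  regs: r0:5,r1:Add2,r2:2,r3:Add1
  c4: stall  regs: r0:5,r1:Add2,r2:2,r3:Add1
  c5: stall  regs: r0:5,r1:Add2,r2:2,r3:Add1
  c6: CDB Mul1=4; stall  regs: r0:5,r1:Add2,r2:2,r3:Add1
  c7: stall  regs: r0:5,r1:Add2,r2:2,r3:Add1
  c8: stall  regs: r0:5,r1:Add2,r2:2,r3:Add1
  c9: CDB Add1=1; issue ADD r0<-Add1  regs: r0:Add1,r1:Add2,r2:2,r3:1
  c10: issue MUL r1<-Mul1  regs: r0:Add1,r1:Mul1,r2:2,r3:1
  c11: issue MUL r1<-Mul2  regs: r0:Add1,r1:Mul2,r2:2,r3:1
  c12: CDB Add1=6; issue ADD r3<-Add1  regs: r0:6,r1:Mul2,r2:2,r3:Add1
  c13: CDB Add2=-3; issue SUB r0<-Add2  regs: r0:Add2,r1:Mul2,r2:2,r3:Add1
  c14: stall  regs: r0:Add2,r1:Mul2,r2:2,r3:Add1
  c15: stall  regs: r0:Add2,r1:Mul2,r2:2,r3:Add1
  c16: stall  regs: r0:Add2,r1:Mul2,r2:2,r3:Add1
  c17: CDB Mul1=6; stall  regs: r0:Add2,r1:Mul2,r2:2,r3:Add1
  c18: CDB Mul2=12; stall  regs: r0:Add2,r1:12,r2:2,r3:Add1
  c19: stall  regs: r0:Add2,r1:12,r2:2,r3:Add1
  c20: stall  regs: r0:Add2,r1:12,r2:2,r3:Add1
  c21: CDB Add1=13; issue ADD r1<-Add1  regs: r0:Add2,r1:Add1,r2:2,r3:13
  c22: CDB Add2=-10; issue MUL r1<-Mul1  regs: r0:-10,r1:Mul1,r2:2,r3:13
  c23: -  regs: r0:-10,r1:Mul1,r2:2,r3:13
  c24: CDB Add1=15  regs: r0:-10,r1:Mul1,r2:2,r3:13
  c25: -  regs: r0:-10,r1:Mul1,r2:2,r3:13
  c26: -  regs: r0:-10,r1:Mul1,r2:2,r3:13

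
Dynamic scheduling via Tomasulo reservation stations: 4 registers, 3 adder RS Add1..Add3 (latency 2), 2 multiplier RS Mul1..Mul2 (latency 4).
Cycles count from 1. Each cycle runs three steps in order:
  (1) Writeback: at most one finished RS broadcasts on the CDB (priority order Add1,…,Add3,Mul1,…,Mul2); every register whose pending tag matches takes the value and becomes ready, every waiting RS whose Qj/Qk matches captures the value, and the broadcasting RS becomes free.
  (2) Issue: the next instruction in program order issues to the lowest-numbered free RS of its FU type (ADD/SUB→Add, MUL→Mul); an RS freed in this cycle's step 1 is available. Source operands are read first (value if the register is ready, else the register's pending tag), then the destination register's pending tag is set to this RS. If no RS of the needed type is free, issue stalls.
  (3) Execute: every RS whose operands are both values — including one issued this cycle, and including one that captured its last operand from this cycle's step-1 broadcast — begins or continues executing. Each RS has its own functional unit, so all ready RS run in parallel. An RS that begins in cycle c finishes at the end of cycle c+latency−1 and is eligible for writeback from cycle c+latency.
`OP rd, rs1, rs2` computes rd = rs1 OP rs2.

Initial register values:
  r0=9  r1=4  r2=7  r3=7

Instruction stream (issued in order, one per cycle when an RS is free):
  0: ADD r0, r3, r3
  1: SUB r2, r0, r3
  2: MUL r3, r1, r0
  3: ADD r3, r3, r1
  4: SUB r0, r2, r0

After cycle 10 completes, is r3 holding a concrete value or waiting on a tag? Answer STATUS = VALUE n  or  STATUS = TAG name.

c1: issue ADD r0<-Add1 | r0:Add1,r1:4,r2:7,r3:7
c2: issue SUB r2<-Add2 | r0:Add1,r1:4,r2:Add2,r3:7
c3: CDB Add1=14; issue MUL r3<-Mul1 | r0:14,r1:4,r2:Add2,r3:Mul1
c4: issue ADD r3<-Add1 | r0:14,r1:4,r2:Add2,r3:Add1
c5: CDB Add2=7; issue SUB r0<-Add2 | r0:Add2,r1:4,r2:7,r3:Add1
c6: - | r0:Add2,r1:4,r2:7,r3:Add1
c7: CDB Add2=-7 | r0:-7,r1:4,r2:7,r3:Add1
c8: CDB Mul1=56 | r0:-7,r1:4,r2:7,r3:Add1
c9: - | r0:-7,r1:4,r2:7,r3:Add1
c10: CDB Add1=60 | r0:-7,r1:4,r2:7,r3:60

STATUS = VALUE 60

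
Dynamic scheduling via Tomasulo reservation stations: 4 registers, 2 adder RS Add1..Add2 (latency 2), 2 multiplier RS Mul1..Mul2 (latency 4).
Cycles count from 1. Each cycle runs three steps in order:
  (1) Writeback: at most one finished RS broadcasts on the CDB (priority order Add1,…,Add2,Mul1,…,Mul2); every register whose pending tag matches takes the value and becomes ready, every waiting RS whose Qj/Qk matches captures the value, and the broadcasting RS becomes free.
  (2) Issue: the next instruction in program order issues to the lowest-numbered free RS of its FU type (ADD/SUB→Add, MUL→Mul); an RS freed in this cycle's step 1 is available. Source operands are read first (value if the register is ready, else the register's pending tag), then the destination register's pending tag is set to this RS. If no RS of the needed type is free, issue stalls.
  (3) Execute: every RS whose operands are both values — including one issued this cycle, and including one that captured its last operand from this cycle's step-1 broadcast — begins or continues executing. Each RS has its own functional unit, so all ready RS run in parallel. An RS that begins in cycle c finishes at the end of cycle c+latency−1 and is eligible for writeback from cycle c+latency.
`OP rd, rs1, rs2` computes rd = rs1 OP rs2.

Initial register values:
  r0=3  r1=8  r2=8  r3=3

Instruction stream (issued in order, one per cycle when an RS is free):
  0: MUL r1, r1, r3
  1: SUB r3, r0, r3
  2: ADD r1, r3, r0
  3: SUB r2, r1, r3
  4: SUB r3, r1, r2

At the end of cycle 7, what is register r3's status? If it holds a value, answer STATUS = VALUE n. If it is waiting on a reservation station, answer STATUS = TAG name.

cycle 1: issue MUL r1<-Mul1 // r0:3,r1:Mul1,r2:8,r3:3
cycle 2: issue SUB r3<-Add1 // r0:3,r1:Mul1,r2:8,r3:Add1
cycle 3: issue ADD r1<-Add2 // r0:3,r1:Add2,r2:8,r3:Add1
cycle 4: CDB Add1=0; issue SUB r2<-Add1 // r0:3,r1:Add2,r2:Add1,r3:0
cycle 5: CDB Mul1=24; stall // r0:3,r1:Add2,r2:Add1,r3:0
cycle 6: CDB Add2=3; issue SUB r3<-Add2 // r0:3,r1:3,r2:Add1,r3:Add2
cycle 7: - // r0:3,r1:3,r2:Add1,r3:Add2

STATUS = TAG Add2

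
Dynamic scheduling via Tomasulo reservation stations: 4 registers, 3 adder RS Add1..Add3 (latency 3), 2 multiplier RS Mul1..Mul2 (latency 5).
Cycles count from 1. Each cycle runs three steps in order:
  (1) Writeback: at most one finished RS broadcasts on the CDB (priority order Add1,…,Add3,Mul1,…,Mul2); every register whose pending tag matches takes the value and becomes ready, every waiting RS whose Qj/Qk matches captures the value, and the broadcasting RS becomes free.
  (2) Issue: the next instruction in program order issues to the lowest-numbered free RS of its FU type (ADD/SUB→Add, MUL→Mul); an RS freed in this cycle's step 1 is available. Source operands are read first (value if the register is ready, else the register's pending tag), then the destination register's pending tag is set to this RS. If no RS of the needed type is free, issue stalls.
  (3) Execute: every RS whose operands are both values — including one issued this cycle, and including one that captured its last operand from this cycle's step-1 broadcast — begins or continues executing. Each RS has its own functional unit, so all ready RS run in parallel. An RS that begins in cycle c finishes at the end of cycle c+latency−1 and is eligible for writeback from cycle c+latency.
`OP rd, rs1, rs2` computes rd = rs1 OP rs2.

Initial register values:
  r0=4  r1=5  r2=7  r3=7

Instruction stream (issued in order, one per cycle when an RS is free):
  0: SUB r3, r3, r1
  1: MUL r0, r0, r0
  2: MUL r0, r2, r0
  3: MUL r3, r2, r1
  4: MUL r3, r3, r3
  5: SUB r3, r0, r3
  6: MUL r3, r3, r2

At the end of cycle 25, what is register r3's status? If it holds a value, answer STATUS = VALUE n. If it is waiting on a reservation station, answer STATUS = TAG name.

  c1: issue SUB r3<-Add1  regs: r0:4,r1:5,r2:7,r3:Add1
  c2: issue MUL r0<-Mul1  regs: r0:Mul1,r1:5,r2:7,r3:Add1
  c3: issue MUL r0<-Mul2  regs: r0:Mul2,r1:5,r2:7,r3:Add1
  c4: CDB Add1=2; stall  regs: r0:Mul2,r1:5,r2:7,r3:2
  c5: stall  regs: r0:Mul2,r1:5,r2:7,r3:2
  c6: stall  regs: r0:Mul2,r1:5,r2:7,r3:2
  c7: CDB Mul1=16; issue MUL r3<-Mul1  regs: r0:Mul2,r1:5,r2:7,r3:Mul1
  c8: stall  regs: r0:Mul2,r1:5,r2:7,r3:Mul1
  c9: stall  regs: r0:Mul2,r1:5,r2:7,r3:Mul1
  c10: stall  regs: r0:Mul2,r1:5,r2:7,r3:Mul1
  c11: stall  regs: r0:Mul2,r1:5,r2:7,r3:Mul1
  c12: CDB Mul1=35; issue MUL r3<-Mul1  regs: r0:Mul2,r1:5,r2:7,r3:Mul1
  c13: CDB Mul2=112; issue SUB r3<-Add1  regs: r0:112,r1:5,r2:7,r3:Add1
  c14: issue MUL r3<-Mul2  regs: r0:112,r1:5,r2:7,r3:Mul2
  c15: -  regs: r0:112,r1:5,r2:7,r3:Mul2
  c16: -  regs: r0:112,r1:5,r2:7,r3:Mul2
  c17: CDB Mul1=1225  regs: r0:112,r1:5,r2:7,r3:Mul2
  c18: -  regs: r0:112,r1:5,r2:7,r3:Mul2
  c19: -  regs: r0:112,r1:5,r2:7,r3:Mul2
  c20: CDB Add1=-1113  regs: r0:112,r1:5,r2:7,r3:Mul2
  c21: -  regs: r0:112,r1:5,r2:7,r3:Mul2
  c22: -  regs: r0:112,r1:5,r2:7,r3:Mul2
  c23: -  regs: r0:112,r1:5,r2:7,r3:Mul2
  c24: -  regs: r0:112,r1:5,r2:7,r3:Mul2
  c25: CDB Mul2=-7791  regs: r0:112,r1:5,r2:7,r3:-7791

STATUS = VALUE -7791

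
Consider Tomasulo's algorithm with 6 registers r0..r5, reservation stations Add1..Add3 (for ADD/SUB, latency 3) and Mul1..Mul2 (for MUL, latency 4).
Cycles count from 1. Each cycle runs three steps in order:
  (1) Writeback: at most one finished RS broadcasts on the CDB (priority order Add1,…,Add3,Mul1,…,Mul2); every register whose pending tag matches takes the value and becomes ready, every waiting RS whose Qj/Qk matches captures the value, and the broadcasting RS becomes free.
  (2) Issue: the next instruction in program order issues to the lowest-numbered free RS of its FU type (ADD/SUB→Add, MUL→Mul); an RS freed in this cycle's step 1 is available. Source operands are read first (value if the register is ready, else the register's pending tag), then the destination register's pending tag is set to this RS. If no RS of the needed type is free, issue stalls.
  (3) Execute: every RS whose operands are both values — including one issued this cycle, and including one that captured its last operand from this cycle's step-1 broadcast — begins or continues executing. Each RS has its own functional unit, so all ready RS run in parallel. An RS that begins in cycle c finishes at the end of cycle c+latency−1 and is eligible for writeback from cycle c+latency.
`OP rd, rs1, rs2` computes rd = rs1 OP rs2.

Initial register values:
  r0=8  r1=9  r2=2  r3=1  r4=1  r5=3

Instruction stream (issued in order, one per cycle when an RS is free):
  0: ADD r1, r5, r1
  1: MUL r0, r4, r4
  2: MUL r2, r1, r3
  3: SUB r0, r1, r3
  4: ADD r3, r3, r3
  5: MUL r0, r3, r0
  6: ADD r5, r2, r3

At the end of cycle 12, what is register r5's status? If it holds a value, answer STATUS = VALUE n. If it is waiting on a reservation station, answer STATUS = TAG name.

cycle 1: issue ADD r1<-Add1 // r0:8,r1:Add1,r2:2,r3:1,r4:1,r5:3
cycle 2: issue MUL r0<-Mul1 // r0:Mul1,r1:Add1,r2:2,r3:1,r4:1,r5:3
cycle 3: issue MUL r2<-Mul2 // r0:Mul1,r1:Add1,r2:Mul2,r3:1,r4:1,r5:3
cycle 4: CDB Add1=12; issue SUB r0<-Add1 // r0:Add1,r1:12,r2:Mul2,r3:1,r4:1,r5:3
cycle 5: issue ADD r3<-Add2 // r0:Add1,r1:12,r2:Mul2,r3:Add2,r4:1,r5:3
cycle 6: CDB Mul1=1; issue MUL r0<-Mul1 // r0:Mul1,r1:12,r2:Mul2,r3:Add2,r4:1,r5:3
cycle 7: CDB Add1=11; issue ADD r5<-Add1 // r0:Mul1,r1:12,r2:Mul2,r3:Add2,r4:1,r5:Add1
cycle 8: CDB Add2=2 // r0:Mul1,r1:12,r2:Mul2,r3:2,r4:1,r5:Add1
cycle 9: CDB Mul2=12 // r0:Mul1,r1:12,r2:12,r3:2,r4:1,r5:Add1
cycle 10: - // r0:Mul1,r1:12,r2:12,r3:2,r4:1,r5:Add1
cycle 11: - // r0:Mul1,r1:12,r2:12,r3:2,r4:1,r5:Add1
cycle 12: CDB Add1=14 // r0:Mul1,r1:12,r2:12,r3:2,r4:1,r5:14

STATUS = VALUE 14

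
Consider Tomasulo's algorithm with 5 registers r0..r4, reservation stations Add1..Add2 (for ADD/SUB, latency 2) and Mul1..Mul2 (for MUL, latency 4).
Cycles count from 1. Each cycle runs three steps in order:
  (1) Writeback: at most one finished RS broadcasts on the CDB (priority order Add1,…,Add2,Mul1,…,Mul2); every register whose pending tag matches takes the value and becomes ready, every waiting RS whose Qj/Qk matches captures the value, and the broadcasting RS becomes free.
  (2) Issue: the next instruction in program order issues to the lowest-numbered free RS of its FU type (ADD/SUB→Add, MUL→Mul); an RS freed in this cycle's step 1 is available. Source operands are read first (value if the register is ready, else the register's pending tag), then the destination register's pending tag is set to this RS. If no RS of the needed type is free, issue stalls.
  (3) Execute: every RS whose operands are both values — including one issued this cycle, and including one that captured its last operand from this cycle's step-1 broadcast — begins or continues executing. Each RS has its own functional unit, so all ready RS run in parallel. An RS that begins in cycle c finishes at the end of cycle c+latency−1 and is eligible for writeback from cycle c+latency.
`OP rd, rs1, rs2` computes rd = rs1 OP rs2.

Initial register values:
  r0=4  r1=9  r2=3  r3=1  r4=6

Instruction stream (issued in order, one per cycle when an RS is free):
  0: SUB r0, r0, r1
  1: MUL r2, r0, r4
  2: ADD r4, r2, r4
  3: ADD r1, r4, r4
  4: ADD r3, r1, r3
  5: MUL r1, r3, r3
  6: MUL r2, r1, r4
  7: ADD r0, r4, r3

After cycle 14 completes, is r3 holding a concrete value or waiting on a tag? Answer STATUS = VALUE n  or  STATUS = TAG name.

  c1: issue SUB r0<-Add1  regs: r0:Add1,r1:9,r2:3,r3:1,r4:6
  c2: issue MUL r2<-Mul1  regs: r0:Add1,r1:9,r2:Mul1,r3:1,r4:6
  c3: CDB Add1=-5; issue ADD r4<-Add1  regs: r0:-5,r1:9,r2:Mul1,r3:1,r4:Add1
  c4: issue ADD r1<-Add2  regs: r0:-5,r1:Add2,r2:Mul1,r3:1,r4:Add1
  c5: stall  regs: r0:-5,r1:Add2,r2:Mul1,r3:1,r4:Add1
  c6: stall  regs: r0:-5,r1:Add2,r2:Mul1,r3:1,r4:Add1
  c7: CDB Mul1=-30; stall  regs: r0:-5,r1:Add2,r2:-30,r3:1,r4:Add1
  c8: stall  regs: r0:-5,r1:Add2,r2:-30,r3:1,r4:Add1
  c9: CDB Add1=-24; issue ADD r3<-Add1  regs: r0:-5,r1:Add2,r2:-30,r3:Add1,r4:-24
  c10: issue MUL r1<-Mul1  regs: r0:-5,r1:Mul1,r2:-30,r3:Add1,r4:-24
  c11: CDB Add2=-48; issue MUL r2<-Mul2  regs: r0:-5,r1:Mul1,r2:Mul2,r3:Add1,r4:-24
  c12: issue ADD r0<-Add2  regs: r0:Add2,r1:Mul1,r2:Mul2,r3:Add1,r4:-24
  c13: CDB Add1=-47  regs: r0:Add2,r1:Mul1,r2:Mul2,r3:-47,r4:-24
  c14: -  regs: r0:Add2,r1:Mul1,r2:Mul2,r3:-47,r4:-24

STATUS = VALUE -47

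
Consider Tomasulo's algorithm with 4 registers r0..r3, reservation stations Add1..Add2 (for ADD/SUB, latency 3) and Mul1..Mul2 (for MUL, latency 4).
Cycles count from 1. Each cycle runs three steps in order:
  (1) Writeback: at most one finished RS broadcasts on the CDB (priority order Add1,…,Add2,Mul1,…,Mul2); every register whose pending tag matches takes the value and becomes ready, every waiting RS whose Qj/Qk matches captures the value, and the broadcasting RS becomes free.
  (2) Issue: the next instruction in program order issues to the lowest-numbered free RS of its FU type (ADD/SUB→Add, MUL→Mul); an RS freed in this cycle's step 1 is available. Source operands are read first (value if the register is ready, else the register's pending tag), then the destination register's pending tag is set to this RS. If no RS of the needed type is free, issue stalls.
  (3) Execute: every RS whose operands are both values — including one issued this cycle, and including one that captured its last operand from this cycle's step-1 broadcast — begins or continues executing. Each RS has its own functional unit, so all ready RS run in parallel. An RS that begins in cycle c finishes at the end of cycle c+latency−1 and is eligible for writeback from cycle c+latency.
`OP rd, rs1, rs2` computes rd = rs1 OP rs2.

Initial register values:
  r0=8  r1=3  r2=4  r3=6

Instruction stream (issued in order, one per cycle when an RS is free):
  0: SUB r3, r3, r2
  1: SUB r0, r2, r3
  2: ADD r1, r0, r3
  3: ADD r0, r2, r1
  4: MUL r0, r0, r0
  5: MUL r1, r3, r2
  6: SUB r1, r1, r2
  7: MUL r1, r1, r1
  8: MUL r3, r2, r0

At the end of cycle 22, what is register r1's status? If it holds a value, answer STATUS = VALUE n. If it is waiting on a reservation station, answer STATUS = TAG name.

c1: issue SUB r3<-Add1 | r0:8,r1:3,r2:4,r3:Add1
c2: issue SUB r0<-Add2 | r0:Add2,r1:3,r2:4,r3:Add1
c3: stall | r0:Add2,r1:3,r2:4,r3:Add1
c4: CDB Add1=2; issue ADD r1<-Add1 | r0:Add2,r1:Add1,r2:4,r3:2
c5: stall | r0:Add2,r1:Add1,r2:4,r3:2
c6: stall | r0:Add2,r1:Add1,r2:4,r3:2
c7: CDB Add2=2; issue ADD r0<-Add2 | r0:Add2,r1:Add1,r2:4,r3:2
c8: issue MUL r0<-Mul1 | r0:Mul1,r1:Add1,r2:4,r3:2
c9: issue MUL r1<-Mul2 | r0:Mul1,r1:Mul2,r2:4,r3:2
c10: CDB Add1=4; issue SUB r1<-Add1 | r0:Mul1,r1:Add1,r2:4,r3:2
c11: stall | r0:Mul1,r1:Add1,r2:4,r3:2
c12: stall | r0:Mul1,r1:Add1,r2:4,r3:2
c13: CDB Add2=8; stall | r0:Mul1,r1:Add1,r2:4,r3:2
c14: CDB Mul2=8; issue MUL r1<-Mul2 | r0:Mul1,r1:Mul2,r2:4,r3:2
c15: stall | r0:Mul1,r1:Mul2,r2:4,r3:2
c16: stall | r0:Mul1,r1:Mul2,r2:4,r3:2
c17: CDB Add1=4; stall | r0:Mul1,r1:Mul2,r2:4,r3:2
c18: CDB Mul1=64; issue MUL r3<-Mul1 | r0:64,r1:Mul2,r2:4,r3:Mul1
c19: - | r0:64,r1:Mul2,r2:4,r3:Mul1
c20: - | r0:64,r1:Mul2,r2:4,r3:Mul1
c21: CDB Mul2=16 | r0:64,r1:16,r2:4,r3:Mul1
c22: CDB Mul1=256 | r0:64,r1:16,r2:4,r3:256

STATUS = VALUE 16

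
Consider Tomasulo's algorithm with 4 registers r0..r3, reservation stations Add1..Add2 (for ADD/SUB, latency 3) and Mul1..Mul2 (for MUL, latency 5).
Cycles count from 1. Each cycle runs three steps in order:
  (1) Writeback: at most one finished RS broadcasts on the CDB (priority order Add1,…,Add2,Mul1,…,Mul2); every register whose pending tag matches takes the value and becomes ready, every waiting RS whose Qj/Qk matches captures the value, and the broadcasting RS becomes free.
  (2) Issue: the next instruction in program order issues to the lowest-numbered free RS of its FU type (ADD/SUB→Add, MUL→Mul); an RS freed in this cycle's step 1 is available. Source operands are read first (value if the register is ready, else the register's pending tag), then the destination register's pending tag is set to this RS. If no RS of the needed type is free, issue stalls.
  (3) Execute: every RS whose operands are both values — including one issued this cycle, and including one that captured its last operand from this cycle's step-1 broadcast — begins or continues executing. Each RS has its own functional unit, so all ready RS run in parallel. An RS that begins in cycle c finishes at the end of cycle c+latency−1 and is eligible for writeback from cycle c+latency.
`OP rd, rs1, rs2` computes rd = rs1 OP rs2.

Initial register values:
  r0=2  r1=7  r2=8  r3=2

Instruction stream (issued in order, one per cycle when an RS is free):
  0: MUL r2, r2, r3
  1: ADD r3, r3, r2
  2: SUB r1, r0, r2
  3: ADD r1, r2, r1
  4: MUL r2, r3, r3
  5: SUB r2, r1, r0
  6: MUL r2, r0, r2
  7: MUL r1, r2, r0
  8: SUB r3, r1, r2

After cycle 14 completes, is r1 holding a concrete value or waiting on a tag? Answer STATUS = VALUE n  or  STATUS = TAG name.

STATUS = VALUE 2

  c1: issue MUL r2<-Mul1  regs: r0:2,r1:7,r2:Mul1,r3:2
  c2: issue ADD r3<-Add1  regs: r0:2,r1:7,r2:Mul1,r3:Add1
  c3: issue SUB r1<-Add2  regs: r0:2,r1:Add2,r2:Mul1,r3:Add1
  c4: stall  regs: r0:2,r1:Add2,r2:Mul1,r3:Add1
  c5: stall  regs: r0:2,r1:Add2,r2:Mul1,r3:Add1
  c6: CDB Mul1=16; stall  regs: r0:2,r1:Add2,r2:16,r3:Add1
  c7: stall  regs: r0:2,r1:Add2,r2:16,r3:Add1
  c8: stall  regs: r0:2,r1:Add2,r2:16,r3:Add1
  c9: CDB Add1=18; issue ADD r1<-Add1  regs: r0:2,r1:Add1,r2:16,r3:18
  c10: CDB Add2=-14; issue MUL r2<-Mul1  regs: r0:2,r1:Add1,r2:Mul1,r3:18
  c11: issue SUB r2<-Add2  regs: r0:2,r1:Add1,r2:Add2,r3:18
  c12: issue MUL r2<-Mul2  regs: r0:2,r1:Add1,r2:Mul2,r3:18
  c13: CDB Add1=2; stall  regs: r0:2,r1:2,r2:Mul2,r3:18
  c14: stall  regs: r0:2,r1:2,r2:Mul2,r3:18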